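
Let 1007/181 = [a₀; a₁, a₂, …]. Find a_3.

1007 = 5·181 + 102   →  a_0 = 5
181 = 1·102 + 79   →  a_1 = 1
102 = 1·79 + 23   →  a_2 = 1
79 = 3·23 + 10   →  a_3 = 3

3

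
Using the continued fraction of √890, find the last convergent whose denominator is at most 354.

√890 = [29; 1, 4, 1, 58, …] (period length 4).
Convergents:
  p_0/q_0 = 29/1
  p_1/q_1 = 30/1
  p_2/q_2 = 149/5
  p_3/q_3 = 179/6
  p_4/q_4 = 10531/353
  p_5/q_5 = 10710/359
q_4 = 353 ≤ 354 < 359 = q_5, so the answer is 10531/353.

10531/353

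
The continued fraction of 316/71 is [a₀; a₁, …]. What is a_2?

4

316 = 4·71 + 32   →  a_0 = 4
71 = 2·32 + 7   →  a_1 = 2
32 = 4·7 + 4   →  a_2 = 4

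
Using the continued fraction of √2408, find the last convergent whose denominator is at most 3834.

67375/1373

√2408 = [49; 14, 98, …] (period length 2).
Convergents:
  p_0/q_0 = 49/1
  p_1/q_1 = 687/14
  p_2/q_2 = 67375/1373
  p_3/q_3 = 943937/19236
q_2 = 1373 ≤ 3834 < 19236 = q_3, so the answer is 67375/1373.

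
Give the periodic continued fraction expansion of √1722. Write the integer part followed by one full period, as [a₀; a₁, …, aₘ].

[41; 2, 82]

a₀ = ⌊√1722⌋ = 41.
With m₀=0, d₀=1 and mₖ₊₁ = dₖaₖ − mₖ, dₖ₊₁ = (n − mₖ₊₁²)/dₖ, aₖ₊₁ = ⌊(a₀+mₖ₊₁)/dₖ₊₁⌋:
  k=1: m=41, d=41, a=2
  k=2: m=41, d=1, a=82
d=1 and a=2a₀=82 at k=2, so the next step gives (m, d) = (41, 41) again — its k=1 value — and the period has length 2.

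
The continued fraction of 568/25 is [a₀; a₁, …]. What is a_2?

568 = 22·25 + 18   →  a_0 = 22
25 = 1·18 + 7   →  a_1 = 1
18 = 2·7 + 4   →  a_2 = 2

2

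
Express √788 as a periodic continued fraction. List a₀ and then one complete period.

[28; 14, 56]

a₀ = ⌊√788⌋ = 28.
With m₀=0, d₀=1 and mₖ₊₁ = dₖaₖ − mₖ, dₖ₊₁ = (n − mₖ₊₁²)/dₖ, aₖ₊₁ = ⌊(a₀+mₖ₊₁)/dₖ₊₁⌋:
  k=1: m=28, d=4, a=14
  k=2: m=28, d=1, a=56
d=1 and a=2a₀=56 at k=2, so the next step gives (m, d) = (28, 4) again — its k=1 value — and the period has length 2.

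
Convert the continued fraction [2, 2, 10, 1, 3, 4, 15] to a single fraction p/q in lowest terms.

Using pₖ = aₖpₖ₋₁ + pₖ₋₂ and qₖ = aₖqₖ₋₁ + qₖ₋₂:
  k=0: a=2, p=2, q=1
  k=1: a=2, p=5, q=2
  k=2: a=10, p=52, q=21
  k=3: a=1, p=57, q=23
  k=4: a=3, p=223, q=90
  k=5: a=4, p=949, q=383
  k=6: a=15, p=14458, q=5835

14458/5835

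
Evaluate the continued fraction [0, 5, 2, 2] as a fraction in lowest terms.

Using pₖ = aₖpₖ₋₁ + pₖ₋₂ and qₖ = aₖqₖ₋₁ + qₖ₋₂:
  k=0: a=0, p=0, q=1
  k=1: a=5, p=1, q=5
  k=2: a=2, p=2, q=11
  k=3: a=2, p=5, q=27

5/27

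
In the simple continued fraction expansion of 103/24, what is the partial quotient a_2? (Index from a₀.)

2

103 = 4·24 + 7   →  a_0 = 4
24 = 3·7 + 3   →  a_1 = 3
7 = 2·3 + 1   →  a_2 = 2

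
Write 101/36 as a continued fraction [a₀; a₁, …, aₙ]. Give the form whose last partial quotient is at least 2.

101 = 2×36 + 29
36 = 1×29 + 7
29 = 4×7 + 1
7 = 7×1 + 0  (stop)
So 101/36 = [2; 1, 4, 7].

[2; 1, 4, 7]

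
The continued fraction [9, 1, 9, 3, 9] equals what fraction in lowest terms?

2862/289

Using pₖ = aₖpₖ₋₁ + pₖ₋₂ and qₖ = aₖqₖ₋₁ + qₖ₋₂:
  k=0: a=9, p=9, q=1
  k=1: a=1, p=10, q=1
  k=2: a=9, p=99, q=10
  k=3: a=3, p=307, q=31
  k=4: a=9, p=2862, q=289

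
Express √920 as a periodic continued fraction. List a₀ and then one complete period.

a₀ = ⌊√920⌋ = 30.
With m₀=0, d₀=1 and mₖ₊₁ = dₖaₖ − mₖ, dₖ₊₁ = (n − mₖ₊₁²)/dₖ, aₖ₊₁ = ⌊(a₀+mₖ₊₁)/dₖ₊₁⌋:
  k=1: m=30, d=20, a=3
  k=2: m=30, d=1, a=60
d=1 and a=2a₀=60 at k=2, so the next step gives (m, d) = (30, 20) again — its k=1 value — and the period has length 2.

[30; 3, 60]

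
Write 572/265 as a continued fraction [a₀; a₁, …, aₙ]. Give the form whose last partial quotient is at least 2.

[2; 6, 3, 4, 3]

572 = 2×265 + 42
265 = 6×42 + 13
42 = 3×13 + 3
13 = 4×3 + 1
3 = 3×1 + 0  (stop)
So 572/265 = [2; 6, 3, 4, 3].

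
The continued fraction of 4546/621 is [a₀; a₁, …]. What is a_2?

8

4546 = 7·621 + 199   →  a_0 = 7
621 = 3·199 + 24   →  a_1 = 3
199 = 8·24 + 7   →  a_2 = 8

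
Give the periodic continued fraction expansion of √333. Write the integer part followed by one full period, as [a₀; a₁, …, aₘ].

[18; 4, 36]

a₀ = ⌊√333⌋ = 18.
With m₀=0, d₀=1 and mₖ₊₁ = dₖaₖ − mₖ, dₖ₊₁ = (n − mₖ₊₁²)/dₖ, aₖ₊₁ = ⌊(a₀+mₖ₊₁)/dₖ₊₁⌋:
  k=1: m=18, d=9, a=4
  k=2: m=18, d=1, a=36
d=1 and a=2a₀=36 at k=2, so the next step gives (m, d) = (18, 9) again — its k=1 value — and the period has length 2.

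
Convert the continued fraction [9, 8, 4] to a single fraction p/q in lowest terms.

Fold from the inside: start with 4/1.
  8 + 1/4 = 33/4
  9 + 4/33 = 301/33

301/33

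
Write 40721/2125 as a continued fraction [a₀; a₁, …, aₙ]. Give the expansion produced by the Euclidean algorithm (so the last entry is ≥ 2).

[19; 6, 7, 16, 3]

40721 = 19×2125 + 346
2125 = 6×346 + 49
346 = 7×49 + 3
49 = 16×3 + 1
3 = 3×1 + 0  (stop)
So 40721/2125 = [19; 6, 7, 16, 3].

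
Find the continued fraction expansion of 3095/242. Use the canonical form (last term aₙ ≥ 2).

[12; 1, 3, 1, 2, 1, 12]

3095 = 12*242 + 191
242 = 1*191 + 51
191 = 3*51 + 38
51 = 1*38 + 13
38 = 2*13 + 12
13 = 1*12 + 1
12 = 12*1 + 0  (stop)
So 3095/242 = [12; 1, 3, 1, 2, 1, 12].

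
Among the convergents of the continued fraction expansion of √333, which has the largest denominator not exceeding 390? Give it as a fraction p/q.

2646/145

√333 = [18; 4, 36, …] (period length 2).
Convergents:
  p_0/q_0 = 18/1
  p_1/q_1 = 73/4
  p_2/q_2 = 2646/145
  p_3/q_3 = 10657/584
q_2 = 145 ≤ 390 < 584 = q_3, so the answer is 2646/145.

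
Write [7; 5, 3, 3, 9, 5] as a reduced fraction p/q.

Fold from the inside: start with 5/1.
  9 + 1/5 = 46/5
  3 + 5/46 = 143/46
  3 + 46/143 = 475/143
  5 + 143/475 = 2518/475
  7 + 475/2518 = 18101/2518

18101/2518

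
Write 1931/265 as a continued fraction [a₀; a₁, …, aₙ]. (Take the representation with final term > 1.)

[7; 3, 2, 18, 2]

1931 = 7×265 + 76
265 = 3×76 + 37
76 = 2×37 + 2
37 = 18×2 + 1
2 = 2×1 + 0  (stop)
So 1931/265 = [7; 3, 2, 18, 2].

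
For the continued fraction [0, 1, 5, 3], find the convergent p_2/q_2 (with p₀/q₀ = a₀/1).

Using pₖ = aₖpₖ₋₁ + pₖ₋₂, qₖ = aₖqₖ₋₁ + qₖ₋₂ (with p₋₁=1, p₋₂=0, q₋₁=0, q₋₂=1):
  k=0: a=0, p=0, q=1
  k=1: a=1, p=1, q=1
  k=2: a=5, p=5, q=6

5/6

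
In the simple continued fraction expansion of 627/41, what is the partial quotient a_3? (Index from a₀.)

2

627 = 15·41 + 12   →  a_0 = 15
41 = 3·12 + 5   →  a_1 = 3
12 = 2·5 + 2   →  a_2 = 2
5 = 2·2 + 1   →  a_3 = 2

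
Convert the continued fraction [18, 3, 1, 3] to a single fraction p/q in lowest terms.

Using pₖ = aₖpₖ₋₁ + pₖ₋₂ and qₖ = aₖqₖ₋₁ + qₖ₋₂:
  k=0: a=18, p=18, q=1
  k=1: a=3, p=55, q=3
  k=2: a=1, p=73, q=4
  k=3: a=3, p=274, q=15

274/15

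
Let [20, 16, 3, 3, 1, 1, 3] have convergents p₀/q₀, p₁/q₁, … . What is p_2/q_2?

983/49

Using pₖ = aₖpₖ₋₁ + pₖ₋₂, qₖ = aₖqₖ₋₁ + qₖ₋₂ (with p₋₁=1, p₋₂=0, q₋₁=0, q₋₂=1):
  k=0: a=20, p=20, q=1
  k=1: a=16, p=321, q=16
  k=2: a=3, p=983, q=49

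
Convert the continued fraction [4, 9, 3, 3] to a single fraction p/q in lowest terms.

382/93

Fold from the inside: start with 3/1.
  3 + 1/3 = 10/3
  9 + 3/10 = 93/10
  4 + 10/93 = 382/93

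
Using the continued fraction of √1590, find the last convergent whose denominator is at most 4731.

178041/4465

√1590 = [39; 1, 6, 1, 78, …] (period length 4).
Convergents:
  p_0/q_0 = 39/1
  p_1/q_1 = 40/1
  p_2/q_2 = 279/7
  p_3/q_3 = 319/8
  p_4/q_4 = 25161/631
  p_5/q_5 = 25480/639
  p_6/q_6 = 178041/4465
  p_7/q_7 = 203521/5104
q_6 = 4465 ≤ 4731 < 5104 = q_7, so the answer is 178041/4465.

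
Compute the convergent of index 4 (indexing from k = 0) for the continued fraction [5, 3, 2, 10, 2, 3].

Using pₖ = aₖpₖ₋₁ + pₖ₋₂, qₖ = aₖqₖ₋₁ + qₖ₋₂ (with p₋₁=1, p₋₂=0, q₋₁=0, q₋₂=1):
  k=0: a=5, p=5, q=1
  k=1: a=3, p=16, q=3
  k=2: a=2, p=37, q=7
  k=3: a=10, p=386, q=73
  k=4: a=2, p=809, q=153

809/153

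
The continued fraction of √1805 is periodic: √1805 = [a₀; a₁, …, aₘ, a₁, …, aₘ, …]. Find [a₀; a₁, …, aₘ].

a₀ = ⌊√1805⌋ = 42.

[42; 2, 16, 2, 84]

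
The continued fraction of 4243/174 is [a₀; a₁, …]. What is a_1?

4243 = 24·174 + 67   →  a_0 = 24
174 = 2·67 + 40   →  a_1 = 2

2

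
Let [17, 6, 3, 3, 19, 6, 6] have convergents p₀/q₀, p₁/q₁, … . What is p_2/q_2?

326/19

Using pₖ = aₖpₖ₋₁ + pₖ₋₂, qₖ = aₖqₖ₋₁ + qₖ₋₂ (with p₋₁=1, p₋₂=0, q₋₁=0, q₋₂=1):
  k=0: a=17, p=17, q=1
  k=1: a=6, p=103, q=6
  k=2: a=3, p=326, q=19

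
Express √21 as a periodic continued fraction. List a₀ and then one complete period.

a₀ = ⌊√21⌋ = 4.
With m₀=0, d₀=1 and mₖ₊₁ = dₖaₖ − mₖ, dₖ₊₁ = (n − mₖ₊₁²)/dₖ, aₖ₊₁ = ⌊(a₀+mₖ₊₁)/dₖ₊₁⌋:
  k=1: m=4, d=5, a=1
  k=2: m=1, d=4, a=1
  k=3: m=3, d=3, a=2
  k=4: m=3, d=4, a=1
  k=5: m=1, d=5, a=1
  k=6: m=4, d=1, a=8
d=1 and a=2a₀=8 at k=6, so the next step gives (m, d) = (4, 5) again — its k=1 value — and the period has length 6.

[4; 1, 1, 2, 1, 1, 8]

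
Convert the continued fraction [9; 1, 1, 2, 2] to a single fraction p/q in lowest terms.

Fold from the inside: start with 2/1.
  2 + 1/2 = 5/2
  1 + 2/5 = 7/5
  1 + 5/7 = 12/7
  9 + 7/12 = 115/12

115/12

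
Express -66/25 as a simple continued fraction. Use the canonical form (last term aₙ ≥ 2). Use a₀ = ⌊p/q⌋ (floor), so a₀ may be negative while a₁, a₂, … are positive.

[-3; 2, 1, 3, 2]

-66 = -3*25 + 9
25 = 2*9 + 7
9 = 1*7 + 2
7 = 3*2 + 1
2 = 2*1 + 0  (stop)
So -66/25 = [-3; 2, 1, 3, 2].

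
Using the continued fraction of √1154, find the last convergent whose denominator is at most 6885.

√1154 = [33; 1, 32, 1, 66, …] (period length 4).
Convergents:
  p_0/q_0 = 33/1
  p_1/q_1 = 34/1
  p_2/q_2 = 1121/33
  p_3/q_3 = 1155/34
  p_4/q_4 = 77351/2277
  p_5/q_5 = 78506/2311
  p_6/q_6 = 2589543/76229
q_5 = 2311 ≤ 6885 < 76229 = q_6, so the answer is 78506/2311.

78506/2311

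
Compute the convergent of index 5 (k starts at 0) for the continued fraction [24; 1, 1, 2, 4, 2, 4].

1205/49

Using pₖ = aₖpₖ₋₁ + pₖ₋₂, qₖ = aₖqₖ₋₁ + qₖ₋₂ (with p₋₁=1, p₋₂=0, q₋₁=0, q₋₂=1):
  k=0: a=24, p=24, q=1
  k=1: a=1, p=25, q=1
  k=2: a=1, p=49, q=2
  k=3: a=2, p=123, q=5
  k=4: a=4, p=541, q=22
  k=5: a=2, p=1205, q=49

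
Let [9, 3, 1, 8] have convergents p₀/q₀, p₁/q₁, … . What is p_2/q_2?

37/4

Using pₖ = aₖpₖ₋₁ + pₖ₋₂, qₖ = aₖqₖ₋₁ + qₖ₋₂ (with p₋₁=1, p₋₂=0, q₋₁=0, q₋₂=1):
  k=0: a=9, p=9, q=1
  k=1: a=3, p=28, q=3
  k=2: a=1, p=37, q=4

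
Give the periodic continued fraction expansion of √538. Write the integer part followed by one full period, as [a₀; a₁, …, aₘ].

[23; 5, 7, 1, 1, 7, 5, 46]

a₀ = ⌊√538⌋ = 23.
With m₀=0, d₀=1 and mₖ₊₁ = dₖaₖ − mₖ, dₖ₊₁ = (n − mₖ₊₁²)/dₖ, aₖ₊₁ = ⌊(a₀+mₖ₊₁)/dₖ₊₁⌋:
  k=1: m=23, d=9, a=5
  k=2: m=22, d=6, a=7
  k=3: m=20, d=23, a=1
  k=4: m=3, d=23, a=1
  k=5: m=20, d=6, a=7
  k=6: m=22, d=9, a=5
  k=7: m=23, d=1, a=46
d=1 and a=2a₀=46 at k=7, so the next step gives (m, d) = (23, 9) again — its k=1 value — and the period has length 7.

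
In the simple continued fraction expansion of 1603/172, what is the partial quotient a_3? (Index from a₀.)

1

1603 = 9·172 + 55   →  a_0 = 9
172 = 3·55 + 7   →  a_1 = 3
55 = 7·7 + 6   →  a_2 = 7
7 = 1·6 + 1   →  a_3 = 1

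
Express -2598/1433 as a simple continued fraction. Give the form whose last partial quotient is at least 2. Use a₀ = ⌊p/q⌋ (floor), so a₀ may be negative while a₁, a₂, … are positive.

-2598 = -2*1433 + 268
1433 = 5*268 + 93
268 = 2*93 + 82
93 = 1*82 + 11
82 = 7*11 + 5
11 = 2*5 + 1
5 = 5*1 + 0  (stop)
So -2598/1433 = [-2; 5, 2, 1, 7, 2, 5].

[-2; 5, 2, 1, 7, 2, 5]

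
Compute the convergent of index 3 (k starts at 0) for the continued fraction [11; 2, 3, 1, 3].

103/9

Using pₖ = aₖpₖ₋₁ + pₖ₋₂, qₖ = aₖqₖ₋₁ + qₖ₋₂ (with p₋₁=1, p₋₂=0, q₋₁=0, q₋₂=1):
  k=0: a=11, p=11, q=1
  k=1: a=2, p=23, q=2
  k=2: a=3, p=80, q=7
  k=3: a=1, p=103, q=9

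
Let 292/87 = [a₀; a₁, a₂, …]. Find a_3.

292 = 3·87 + 31   →  a_0 = 3
87 = 2·31 + 25   →  a_1 = 2
31 = 1·25 + 6   →  a_2 = 1
25 = 4·6 + 1   →  a_3 = 4

4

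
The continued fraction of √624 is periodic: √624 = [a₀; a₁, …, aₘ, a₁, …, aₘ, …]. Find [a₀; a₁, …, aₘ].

[24; 1, 48]

a₀ = ⌊√624⌋ = 24.
With m₀=0, d₀=1 and mₖ₊₁ = dₖaₖ − mₖ, dₖ₊₁ = (n − mₖ₊₁²)/dₖ, aₖ₊₁ = ⌊(a₀+mₖ₊₁)/dₖ₊₁⌋:
  k=1: m=24, d=48, a=1
  k=2: m=24, d=1, a=48
d=1 and a=2a₀=48 at k=2, so the next step gives (m, d) = (24, 48) again — its k=1 value — and the period has length 2.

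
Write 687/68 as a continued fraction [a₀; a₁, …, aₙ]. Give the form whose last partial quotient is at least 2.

687 = 10*68 + 7
68 = 9*7 + 5
7 = 1*5 + 2
5 = 2*2 + 1
2 = 2*1 + 0  (stop)
So 687/68 = [10; 9, 1, 2, 2].

[10; 9, 1, 2, 2]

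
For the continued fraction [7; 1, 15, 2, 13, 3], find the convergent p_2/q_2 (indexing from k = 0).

127/16

Using pₖ = aₖpₖ₋₁ + pₖ₋₂, qₖ = aₖqₖ₋₁ + qₖ₋₂ (with p₋₁=1, p₋₂=0, q₋₁=0, q₋₂=1):
  k=0: a=7, p=7, q=1
  k=1: a=1, p=8, q=1
  k=2: a=15, p=127, q=16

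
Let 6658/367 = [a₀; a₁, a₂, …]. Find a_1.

6658 = 18·367 + 52   →  a_0 = 18
367 = 7·52 + 3   →  a_1 = 7

7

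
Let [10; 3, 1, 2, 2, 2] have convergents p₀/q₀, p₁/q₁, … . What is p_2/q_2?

41/4

Using pₖ = aₖpₖ₋₁ + pₖ₋₂, qₖ = aₖqₖ₋₁ + qₖ₋₂ (with p₋₁=1, p₋₂=0, q₋₁=0, q₋₂=1):
  k=0: a=10, p=10, q=1
  k=1: a=3, p=31, q=3
  k=2: a=1, p=41, q=4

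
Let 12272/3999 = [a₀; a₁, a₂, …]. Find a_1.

12272 = 3·3999 + 275   →  a_0 = 3
3999 = 14·275 + 149   →  a_1 = 14

14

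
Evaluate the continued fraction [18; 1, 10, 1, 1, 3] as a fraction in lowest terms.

Using pₖ = aₖpₖ₋₁ + pₖ₋₂ and qₖ = aₖqₖ₋₁ + qₖ₋₂:
  k=0: a=18, p=18, q=1
  k=1: a=1, p=19, q=1
  k=2: a=10, p=208, q=11
  k=3: a=1, p=227, q=12
  k=4: a=1, p=435, q=23
  k=5: a=3, p=1532, q=81

1532/81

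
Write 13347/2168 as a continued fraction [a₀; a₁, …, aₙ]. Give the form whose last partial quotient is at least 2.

[6; 6, 2, 1, 1, 7, 1, 7]

13347 = 6×2168 + 339
2168 = 6×339 + 134
339 = 2×134 + 71
134 = 1×71 + 63
71 = 1×63 + 8
63 = 7×8 + 7
8 = 1×7 + 1
7 = 7×1 + 0  (stop)
So 13347/2168 = [6; 6, 2, 1, 1, 7, 1, 7].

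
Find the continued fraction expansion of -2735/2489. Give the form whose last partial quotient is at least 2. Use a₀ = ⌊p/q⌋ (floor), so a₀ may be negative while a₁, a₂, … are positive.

[-2; 1, 9, 8, 2, 14]

-2735 = -2*2489 + 2243
2489 = 1*2243 + 246
2243 = 9*246 + 29
246 = 8*29 + 14
29 = 2*14 + 1
14 = 14*1 + 0  (stop)
So -2735/2489 = [-2; 1, 9, 8, 2, 14].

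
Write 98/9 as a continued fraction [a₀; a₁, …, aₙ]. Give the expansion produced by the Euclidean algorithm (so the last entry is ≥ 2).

98 = 10*9 + 8
9 = 1*8 + 1
8 = 8*1 + 0  (stop)
So 98/9 = [10; 1, 8].

[10; 1, 8]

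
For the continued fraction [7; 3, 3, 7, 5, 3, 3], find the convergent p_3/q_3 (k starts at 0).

533/73

Using pₖ = aₖpₖ₋₁ + pₖ₋₂, qₖ = aₖqₖ₋₁ + qₖ₋₂ (with p₋₁=1, p₋₂=0, q₋₁=0, q₋₂=1):
  k=0: a=7, p=7, q=1
  k=1: a=3, p=22, q=3
  k=2: a=3, p=73, q=10
  k=3: a=7, p=533, q=73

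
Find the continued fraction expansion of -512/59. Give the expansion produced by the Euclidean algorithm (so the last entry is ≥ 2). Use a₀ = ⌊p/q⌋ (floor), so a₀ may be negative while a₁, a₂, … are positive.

[-9; 3, 9, 2]

-512 = -9×59 + 19
59 = 3×19 + 2
19 = 9×2 + 1
2 = 2×1 + 0  (stop)
So -512/59 = [-9; 3, 9, 2].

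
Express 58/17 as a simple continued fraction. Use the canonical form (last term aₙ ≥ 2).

58 = 3*17 + 7
17 = 2*7 + 3
7 = 2*3 + 1
3 = 3*1 + 0  (stop)
So 58/17 = [3; 2, 2, 3].

[3; 2, 2, 3]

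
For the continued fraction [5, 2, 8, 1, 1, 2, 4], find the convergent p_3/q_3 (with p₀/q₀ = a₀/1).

Using pₖ = aₖpₖ₋₁ + pₖ₋₂, qₖ = aₖqₖ₋₁ + qₖ₋₂ (with p₋₁=1, p₋₂=0, q₋₁=0, q₋₂=1):
  k=0: a=5, p=5, q=1
  k=1: a=2, p=11, q=2
  k=2: a=8, p=93, q=17
  k=3: a=1, p=104, q=19

104/19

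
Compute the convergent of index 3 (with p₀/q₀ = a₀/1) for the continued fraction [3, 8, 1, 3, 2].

109/35

Using pₖ = aₖpₖ₋₁ + pₖ₋₂, qₖ = aₖqₖ₋₁ + qₖ₋₂ (with p₋₁=1, p₋₂=0, q₋₁=0, q₋₂=1):
  k=0: a=3, p=3, q=1
  k=1: a=8, p=25, q=8
  k=2: a=1, p=28, q=9
  k=3: a=3, p=109, q=35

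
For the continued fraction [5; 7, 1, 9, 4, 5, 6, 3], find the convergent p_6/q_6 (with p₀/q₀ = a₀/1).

Using pₖ = aₖpₖ₋₁ + pₖ₋₂, qₖ = aₖqₖ₋₁ + qₖ₋₂ (with p₋₁=1, p₋₂=0, q₋₁=0, q₋₂=1):
  k=0: a=5, p=5, q=1
  k=1: a=7, p=36, q=7
  k=2: a=1, p=41, q=8
  k=3: a=9, p=405, q=79
  k=4: a=4, p=1661, q=324
  k=5: a=5, p=8710, q=1699
  k=6: a=6, p=53921, q=10518

53921/10518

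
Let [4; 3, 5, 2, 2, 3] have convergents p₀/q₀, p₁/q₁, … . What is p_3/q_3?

Using pₖ = aₖpₖ₋₁ + pₖ₋₂, qₖ = aₖqₖ₋₁ + qₖ₋₂ (with p₋₁=1, p₋₂=0, q₋₁=0, q₋₂=1):
  k=0: a=4, p=4, q=1
  k=1: a=3, p=13, q=3
  k=2: a=5, p=69, q=16
  k=3: a=2, p=151, q=35

151/35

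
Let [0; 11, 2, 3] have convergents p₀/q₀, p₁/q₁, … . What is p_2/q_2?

2/23

Using pₖ = aₖpₖ₋₁ + pₖ₋₂, qₖ = aₖqₖ₋₁ + qₖ₋₂ (with p₋₁=1, p₋₂=0, q₋₁=0, q₋₂=1):
  k=0: a=0, p=0, q=1
  k=1: a=11, p=1, q=11
  k=2: a=2, p=2, q=23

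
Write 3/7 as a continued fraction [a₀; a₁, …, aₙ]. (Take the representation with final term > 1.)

3 = 0×7 + 3
7 = 2×3 + 1
3 = 3×1 + 0  (stop)
So 3/7 = [0; 2, 3].

[0; 2, 3]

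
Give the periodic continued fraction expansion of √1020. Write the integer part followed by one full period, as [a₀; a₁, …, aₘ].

a₀ = ⌊√1020⌋ = 31.
With m₀=0, d₀=1 and mₖ₊₁ = dₖaₖ − mₖ, dₖ₊₁ = (n − mₖ₊₁²)/dₖ, aₖ₊₁ = ⌊(a₀+mₖ₊₁)/dₖ₊₁⌋:
  k=1: m=31, d=59, a=1
  k=2: m=28, d=4, a=14
  k=3: m=28, d=59, a=1
  k=4: m=31, d=1, a=62
d=1 and a=2a₀=62 at k=4, so the next step gives (m, d) = (31, 59) again — its k=1 value — and the period has length 4.

[31; 1, 14, 1, 62]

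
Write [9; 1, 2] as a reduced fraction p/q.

29/3

Fold from the inside: start with 2/1.
  1 + 1/2 = 3/2
  9 + 2/3 = 29/3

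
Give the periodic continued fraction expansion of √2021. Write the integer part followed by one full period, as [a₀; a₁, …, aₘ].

[44; 1, 21, 2, 21, 1, 88]

a₀ = ⌊√2021⌋ = 44.
With m₀=0, d₀=1 and mₖ₊₁ = dₖaₖ − mₖ, dₖ₊₁ = (n − mₖ₊₁²)/dₖ, aₖ₊₁ = ⌊(a₀+mₖ₊₁)/dₖ₊₁⌋:
  k=1: m=44, d=85, a=1
  k=2: m=41, d=4, a=21
  k=3: m=43, d=43, a=2
  k=4: m=43, d=4, a=21
  k=5: m=41, d=85, a=1
  k=6: m=44, d=1, a=88
d=1 and a=2a₀=88 at k=6, so the next step gives (m, d) = (44, 85) again — its k=1 value — and the period has length 6.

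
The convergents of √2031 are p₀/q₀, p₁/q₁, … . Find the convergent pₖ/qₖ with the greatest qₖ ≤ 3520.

60885/1351

√2031 = [45; 15, 90, …] (period length 2).
Convergents:
  p_0/q_0 = 45/1
  p_1/q_1 = 676/15
  p_2/q_2 = 60885/1351
  p_3/q_3 = 913951/20280
q_2 = 1351 ≤ 3520 < 20280 = q_3, so the answer is 60885/1351.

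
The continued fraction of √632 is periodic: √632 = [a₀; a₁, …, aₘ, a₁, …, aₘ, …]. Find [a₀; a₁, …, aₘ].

[25; 7, 6, 7, 50]

a₀ = ⌊√632⌋ = 25.
With m₀=0, d₀=1 and mₖ₊₁ = dₖaₖ − mₖ, dₖ₊₁ = (n − mₖ₊₁²)/dₖ, aₖ₊₁ = ⌊(a₀+mₖ₊₁)/dₖ₊₁⌋:
  k=1: m=25, d=7, a=7
  k=2: m=24, d=8, a=6
  k=3: m=24, d=7, a=7
  k=4: m=25, d=1, a=50
d=1 and a=2a₀=50 at k=4, so the next step gives (m, d) = (25, 7) again — its k=1 value — and the period has length 4.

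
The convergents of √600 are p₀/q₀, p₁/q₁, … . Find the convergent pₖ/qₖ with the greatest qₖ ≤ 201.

√600 = [24; 2, 48, …] (period length 2).
Convergents:
  p_0/q_0 = 24/1
  p_1/q_1 = 49/2
  p_2/q_2 = 2376/97
  p_3/q_3 = 4801/196
  p_4/q_4 = 232824/9505
q_3 = 196 ≤ 201 < 9505 = q_4, so the answer is 4801/196.

4801/196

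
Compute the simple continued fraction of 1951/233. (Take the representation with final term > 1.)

[8; 2, 1, 2, 9, 3]

1951 = 8·233 + 87
233 = 2·87 + 59
87 = 1·59 + 28
59 = 2·28 + 3
28 = 9·3 + 1
3 = 3·1 + 0  (stop)
So 1951/233 = [8; 2, 1, 2, 9, 3].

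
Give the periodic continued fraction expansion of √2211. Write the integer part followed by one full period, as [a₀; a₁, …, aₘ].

a₀ = ⌊√2211⌋ = 47.
With m₀=0, d₀=1 and mₖ₊₁ = dₖaₖ − mₖ, dₖ₊₁ = (n − mₖ₊₁²)/dₖ, aₖ₊₁ = ⌊(a₀+mₖ₊₁)/dₖ₊₁⌋:
  k=1: m=47, d=2, a=47
  k=2: m=47, d=1, a=94
d=1 and a=2a₀=94 at k=2, so the next step gives (m, d) = (47, 2) again — its k=1 value — and the period has length 2.

[47; 47, 94]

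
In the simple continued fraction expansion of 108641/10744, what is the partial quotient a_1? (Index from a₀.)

8

108641 = 10·10744 + 1201   →  a_0 = 10
10744 = 8·1201 + 1136   →  a_1 = 8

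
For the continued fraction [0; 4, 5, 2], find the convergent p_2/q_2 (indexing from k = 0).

5/21

Using pₖ = aₖpₖ₋₁ + pₖ₋₂, qₖ = aₖqₖ₋₁ + qₖ₋₂ (with p₋₁=1, p₋₂=0, q₋₁=0, q₋₂=1):
  k=0: a=0, p=0, q=1
  k=1: a=4, p=1, q=4
  k=2: a=5, p=5, q=21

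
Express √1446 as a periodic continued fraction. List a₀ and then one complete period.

[38; 38, 76]

a₀ = ⌊√1446⌋ = 38.
With m₀=0, d₀=1 and mₖ₊₁ = dₖaₖ − mₖ, dₖ₊₁ = (n − mₖ₊₁²)/dₖ, aₖ₊₁ = ⌊(a₀+mₖ₊₁)/dₖ₊₁⌋:
  k=1: m=38, d=2, a=38
  k=2: m=38, d=1, a=76
d=1 and a=2a₀=76 at k=2, so the next step gives (m, d) = (38, 2) again — its k=1 value — and the period has length 2.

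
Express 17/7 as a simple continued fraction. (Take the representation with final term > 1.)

[2; 2, 3]

17 = 2×7 + 3
7 = 2×3 + 1
3 = 3×1 + 0  (stop)
So 17/7 = [2; 2, 3].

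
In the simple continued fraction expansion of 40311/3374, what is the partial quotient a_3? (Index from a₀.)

16

40311 = 11·3374 + 3197   →  a_0 = 11
3374 = 1·3197 + 177   →  a_1 = 1
3197 = 18·177 + 11   →  a_2 = 18
177 = 16·11 + 1   →  a_3 = 16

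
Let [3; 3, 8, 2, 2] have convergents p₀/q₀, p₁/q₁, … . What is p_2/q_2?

Using pₖ = aₖpₖ₋₁ + pₖ₋₂, qₖ = aₖqₖ₋₁ + qₖ₋₂ (with p₋₁=1, p₋₂=0, q₋₁=0, q₋₂=1):
  k=0: a=3, p=3, q=1
  k=1: a=3, p=10, q=3
  k=2: a=8, p=83, q=25

83/25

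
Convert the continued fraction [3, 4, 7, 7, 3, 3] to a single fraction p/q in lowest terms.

Using pₖ = aₖpₖ₋₁ + pₖ₋₂ and qₖ = aₖqₖ₋₁ + qₖ₋₂:
  k=0: a=3, p=3, q=1
  k=1: a=4, p=13, q=4
  k=2: a=7, p=94, q=29
  k=3: a=7, p=671, q=207
  k=4: a=3, p=2107, q=650
  k=5: a=3, p=6992, q=2157

6992/2157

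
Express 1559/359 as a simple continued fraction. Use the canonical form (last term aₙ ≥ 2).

[4; 2, 1, 11, 3, 3]

1559 = 4×359 + 123
359 = 2×123 + 113
123 = 1×113 + 10
113 = 11×10 + 3
10 = 3×3 + 1
3 = 3×1 + 0  (stop)
So 1559/359 = [4; 2, 1, 11, 3, 3].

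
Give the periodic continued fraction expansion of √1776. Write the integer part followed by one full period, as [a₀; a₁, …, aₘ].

[42; 7, 84]

a₀ = ⌊√1776⌋ = 42.
With m₀=0, d₀=1 and mₖ₊₁ = dₖaₖ − mₖ, dₖ₊₁ = (n − mₖ₊₁²)/dₖ, aₖ₊₁ = ⌊(a₀+mₖ₊₁)/dₖ₊₁⌋:
  k=1: m=42, d=12, a=7
  k=2: m=42, d=1, a=84
d=1 and a=2a₀=84 at k=2, so the next step gives (m, d) = (42, 12) again — its k=1 value — and the period has length 2.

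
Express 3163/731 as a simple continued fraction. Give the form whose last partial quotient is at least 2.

[4; 3, 17, 14]

3163 = 4×731 + 239
731 = 3×239 + 14
239 = 17×14 + 1
14 = 14×1 + 0  (stop)
So 3163/731 = [4; 3, 17, 14].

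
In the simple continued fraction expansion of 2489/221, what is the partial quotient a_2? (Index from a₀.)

2489 = 11·221 + 58   →  a_0 = 11
221 = 3·58 + 47   →  a_1 = 3
58 = 1·47 + 11   →  a_2 = 1

1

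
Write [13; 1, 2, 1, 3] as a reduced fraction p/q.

206/15

Using pₖ = aₖpₖ₋₁ + pₖ₋₂ and qₖ = aₖqₖ₋₁ + qₖ₋₂:
  k=0: a=13, p=13, q=1
  k=1: a=1, p=14, q=1
  k=2: a=2, p=41, q=3
  k=3: a=1, p=55, q=4
  k=4: a=3, p=206, q=15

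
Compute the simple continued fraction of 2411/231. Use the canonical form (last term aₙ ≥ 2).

2411 = 10×231 + 101
231 = 2×101 + 29
101 = 3×29 + 14
29 = 2×14 + 1
14 = 14×1 + 0  (stop)
So 2411/231 = [10; 2, 3, 2, 14].

[10; 2, 3, 2, 14]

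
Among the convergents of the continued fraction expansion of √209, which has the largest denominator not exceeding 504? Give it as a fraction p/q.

√209 = [14; 2, 5, 3, 2, 3, 5, 2, 28, …] (period length 8).
Convergents:
  p_0/q_0 = 14/1
  p_1/q_1 = 29/2
  p_2/q_2 = 159/11
  p_3/q_3 = 506/35
  p_4/q_4 = 1171/81
  p_5/q_5 = 4019/278
  p_6/q_6 = 21266/1471
q_5 = 278 ≤ 504 < 1471 = q_6, so the answer is 4019/278.

4019/278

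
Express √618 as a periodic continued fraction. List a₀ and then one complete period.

a₀ = ⌊√618⌋ = 24.
With m₀=0, d₀=1 and mₖ₊₁ = dₖaₖ − mₖ, dₖ₊₁ = (n − mₖ₊₁²)/dₖ, aₖ₊₁ = ⌊(a₀+mₖ₊₁)/dₖ₊₁⌋:
  k=1: m=24, d=42, a=1
  k=2: m=18, d=7, a=6
  k=3: m=24, d=6, a=8
  k=4: m=24, d=7, a=6
  k=5: m=18, d=42, a=1
  k=6: m=24, d=1, a=48
d=1 and a=2a₀=48 at k=6, so the next step gives (m, d) = (24, 42) again — its k=1 value — and the period has length 6.

[24; 1, 6, 8, 6, 1, 48]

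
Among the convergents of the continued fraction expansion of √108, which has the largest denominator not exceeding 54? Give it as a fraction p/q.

√108 = [10; 2, 1, 1, 4, 1, 1, 2, 20, …] (period length 8).
Convergents:
  p_0/q_0 = 10/1
  p_1/q_1 = 21/2
  p_2/q_2 = 31/3
  p_3/q_3 = 52/5
  p_4/q_4 = 239/23
  p_5/q_5 = 291/28
  p_6/q_6 = 530/51
  p_7/q_7 = 1351/130
q_6 = 51 ≤ 54 < 130 = q_7, so the answer is 530/51.

530/51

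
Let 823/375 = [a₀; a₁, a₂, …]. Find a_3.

3

823 = 2·375 + 73   →  a_0 = 2
375 = 5·73 + 10   →  a_1 = 5
73 = 7·10 + 3   →  a_2 = 7
10 = 3·3 + 1   →  a_3 = 3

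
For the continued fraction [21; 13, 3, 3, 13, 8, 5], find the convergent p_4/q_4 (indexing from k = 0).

37282/1769

Using pₖ = aₖpₖ₋₁ + pₖ₋₂, qₖ = aₖqₖ₋₁ + qₖ₋₂ (with p₋₁=1, p₋₂=0, q₋₁=0, q₋₂=1):
  k=0: a=21, p=21, q=1
  k=1: a=13, p=274, q=13
  k=2: a=3, p=843, q=40
  k=3: a=3, p=2803, q=133
  k=4: a=13, p=37282, q=1769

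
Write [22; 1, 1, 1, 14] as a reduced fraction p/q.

Using pₖ = aₖpₖ₋₁ + pₖ₋₂ and qₖ = aₖqₖ₋₁ + qₖ₋₂:
  k=0: a=22, p=22, q=1
  k=1: a=1, p=23, q=1
  k=2: a=1, p=45, q=2
  k=3: a=1, p=68, q=3
  k=4: a=14, p=997, q=44

997/44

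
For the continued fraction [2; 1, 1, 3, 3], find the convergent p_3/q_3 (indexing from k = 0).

Using pₖ = aₖpₖ₋₁ + pₖ₋₂, qₖ = aₖqₖ₋₁ + qₖ₋₂ (with p₋₁=1, p₋₂=0, q₋₁=0, q₋₂=1):
  k=0: a=2, p=2, q=1
  k=1: a=1, p=3, q=1
  k=2: a=1, p=5, q=2
  k=3: a=3, p=18, q=7

18/7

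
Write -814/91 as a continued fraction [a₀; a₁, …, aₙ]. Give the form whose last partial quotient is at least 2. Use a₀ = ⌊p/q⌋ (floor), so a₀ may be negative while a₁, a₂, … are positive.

-814 = -9*91 + 5
91 = 18*5 + 1
5 = 5*1 + 0  (stop)
So -814/91 = [-9; 18, 5].

[-9; 18, 5]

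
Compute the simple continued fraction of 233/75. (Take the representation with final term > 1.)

[3; 9, 2, 1, 2]

233 = 3*75 + 8
75 = 9*8 + 3
8 = 2*3 + 2
3 = 1*2 + 1
2 = 2*1 + 0  (stop)
So 233/75 = [3; 9, 2, 1, 2].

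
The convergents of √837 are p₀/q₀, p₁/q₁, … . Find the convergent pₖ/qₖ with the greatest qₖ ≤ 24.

405/14

√837 = [28; 1, 13, 2, 13, 1, 56, …] (period length 6).
Convergents:
  p_0/q_0 = 28/1
  p_1/q_1 = 29/1
  p_2/q_2 = 405/14
  p_3/q_3 = 839/29
q_2 = 14 ≤ 24 < 29 = q_3, so the answer is 405/14.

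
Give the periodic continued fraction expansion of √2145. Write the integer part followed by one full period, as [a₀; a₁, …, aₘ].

a₀ = ⌊√2145⌋ = 46.

[46; 3, 5, 2, 5, 3, 92]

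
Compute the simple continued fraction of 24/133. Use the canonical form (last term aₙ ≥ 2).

24 = 0×133 + 24
133 = 5×24 + 13
24 = 1×13 + 11
13 = 1×11 + 2
11 = 5×2 + 1
2 = 2×1 + 0  (stop)
So 24/133 = [0; 5, 1, 1, 5, 2].

[0; 5, 1, 1, 5, 2]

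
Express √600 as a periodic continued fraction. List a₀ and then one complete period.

a₀ = ⌊√600⌋ = 24.
With m₀=0, d₀=1 and mₖ₊₁ = dₖaₖ − mₖ, dₖ₊₁ = (n − mₖ₊₁²)/dₖ, aₖ₊₁ = ⌊(a₀+mₖ₊₁)/dₖ₊₁⌋:
  k=1: m=24, d=24, a=2
  k=2: m=24, d=1, a=48
d=1 and a=2a₀=48 at k=2, so the next step gives (m, d) = (24, 24) again — its k=1 value — and the period has length 2.

[24; 2, 48]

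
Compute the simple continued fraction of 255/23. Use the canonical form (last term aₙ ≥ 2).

[11; 11, 2]

255 = 11·23 + 2
23 = 11·2 + 1
2 = 2·1 + 0  (stop)
So 255/23 = [11; 11, 2].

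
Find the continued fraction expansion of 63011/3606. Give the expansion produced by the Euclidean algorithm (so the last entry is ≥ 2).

63011 = 17×3606 + 1709
3606 = 2×1709 + 188
1709 = 9×188 + 17
188 = 11×17 + 1
17 = 17×1 + 0  (stop)
So 63011/3606 = [17; 2, 9, 11, 17].

[17; 2, 9, 11, 17]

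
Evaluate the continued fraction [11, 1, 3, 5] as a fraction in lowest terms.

247/21

Fold from the inside: start with 5/1.
  3 + 1/5 = 16/5
  1 + 5/16 = 21/16
  11 + 16/21 = 247/21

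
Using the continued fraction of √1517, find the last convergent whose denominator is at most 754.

28082/721

√1517 = [38; 1, 18, 2, 18, 1, 76, …] (period length 6).
Convergents:
  p_0/q_0 = 38/1
  p_1/q_1 = 39/1
  p_2/q_2 = 740/19
  p_3/q_3 = 1519/39
  p_4/q_4 = 28082/721
  p_5/q_5 = 29601/760
q_4 = 721 ≤ 754 < 760 = q_5, so the answer is 28082/721.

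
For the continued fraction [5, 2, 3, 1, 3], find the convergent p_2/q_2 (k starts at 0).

Using pₖ = aₖpₖ₋₁ + pₖ₋₂, qₖ = aₖqₖ₋₁ + qₖ₋₂ (with p₋₁=1, p₋₂=0, q₋₁=0, q₋₂=1):
  k=0: a=5, p=5, q=1
  k=1: a=2, p=11, q=2
  k=2: a=3, p=38, q=7

38/7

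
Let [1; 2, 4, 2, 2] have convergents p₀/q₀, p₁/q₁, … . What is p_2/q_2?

Using pₖ = aₖpₖ₋₁ + pₖ₋₂, qₖ = aₖqₖ₋₁ + qₖ₋₂ (with p₋₁=1, p₋₂=0, q₋₁=0, q₋₂=1):
  k=0: a=1, p=1, q=1
  k=1: a=2, p=3, q=2
  k=2: a=4, p=13, q=9

13/9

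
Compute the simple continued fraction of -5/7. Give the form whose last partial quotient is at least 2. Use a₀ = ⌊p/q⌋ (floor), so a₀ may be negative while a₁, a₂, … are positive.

[-1; 3, 2]

-5 = -1×7 + 2
7 = 3×2 + 1
2 = 2×1 + 0  (stop)
So -5/7 = [-1; 3, 2].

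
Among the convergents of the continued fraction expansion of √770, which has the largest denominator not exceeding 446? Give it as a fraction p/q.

6188/223

√770 = [27; 1, 2, 1, 54, …] (period length 4).
Convergents:
  p_0/q_0 = 27/1
  p_1/q_1 = 28/1
  p_2/q_2 = 83/3
  p_3/q_3 = 111/4
  p_4/q_4 = 6077/219
  p_5/q_5 = 6188/223
  p_6/q_6 = 18453/665
q_5 = 223 ≤ 446 < 665 = q_6, so the answer is 6188/223.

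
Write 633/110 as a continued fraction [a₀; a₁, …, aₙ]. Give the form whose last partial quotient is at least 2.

[5; 1, 3, 13, 2]

633 = 5·110 + 83
110 = 1·83 + 27
83 = 3·27 + 2
27 = 13·2 + 1
2 = 2·1 + 0  (stop)
So 633/110 = [5; 1, 3, 13, 2].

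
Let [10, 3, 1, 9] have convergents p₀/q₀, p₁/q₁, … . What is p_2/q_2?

41/4

Using pₖ = aₖpₖ₋₁ + pₖ₋₂, qₖ = aₖqₖ₋₁ + qₖ₋₂ (with p₋₁=1, p₋₂=0, q₋₁=0, q₋₂=1):
  k=0: a=10, p=10, q=1
  k=1: a=3, p=31, q=3
  k=2: a=1, p=41, q=4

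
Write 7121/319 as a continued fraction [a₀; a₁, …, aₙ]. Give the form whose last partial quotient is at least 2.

7121 = 22*319 + 103
319 = 3*103 + 10
103 = 10*10 + 3
10 = 3*3 + 1
3 = 3*1 + 0  (stop)
So 7121/319 = [22; 3, 10, 3, 3].

[22; 3, 10, 3, 3]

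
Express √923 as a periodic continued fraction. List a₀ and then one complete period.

a₀ = ⌊√923⌋ = 30.
With m₀=0, d₀=1 and mₖ₊₁ = dₖaₖ − mₖ, dₖ₊₁ = (n − mₖ₊₁²)/dₖ, aₖ₊₁ = ⌊(a₀+mₖ₊₁)/dₖ₊₁⌋:
  k=1: m=30, d=23, a=2
  k=2: m=16, d=29, a=1
  k=3: m=13, d=26, a=1
  k=4: m=13, d=29, a=1
  k=5: m=16, d=23, a=2
  k=6: m=30, d=1, a=60
d=1 and a=2a₀=60 at k=6, so the next step gives (m, d) = (30, 23) again — its k=1 value — and the period has length 6.

[30; 2, 1, 1, 1, 2, 60]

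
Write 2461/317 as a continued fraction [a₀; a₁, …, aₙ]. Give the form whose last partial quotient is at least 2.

2461 = 7×317 + 242
317 = 1×242 + 75
242 = 3×75 + 17
75 = 4×17 + 7
17 = 2×7 + 3
7 = 2×3 + 1
3 = 3×1 + 0  (stop)
So 2461/317 = [7; 1, 3, 4, 2, 2, 3].

[7; 1, 3, 4, 2, 2, 3]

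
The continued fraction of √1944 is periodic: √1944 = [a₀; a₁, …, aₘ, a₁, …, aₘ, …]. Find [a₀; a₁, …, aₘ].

a₀ = ⌊√1944⌋ = 44.
With m₀=0, d₀=1 and mₖ₊₁ = dₖaₖ − mₖ, dₖ₊₁ = (n − mₖ₊₁²)/dₖ, aₖ₊₁ = ⌊(a₀+mₖ₊₁)/dₖ₊₁⌋:
  k=1: m=44, d=8, a=11
  k=2: m=44, d=1, a=88
d=1 and a=2a₀=88 at k=2, so the next step gives (m, d) = (44, 8) again — its k=1 value — and the period has length 2.

[44; 11, 88]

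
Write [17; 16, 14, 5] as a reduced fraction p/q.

19468/1141

Fold from the inside: start with 5/1.
  14 + 1/5 = 71/5
  16 + 5/71 = 1141/71
  17 + 71/1141 = 19468/1141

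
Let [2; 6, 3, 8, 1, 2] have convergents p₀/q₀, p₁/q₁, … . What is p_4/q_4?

Using pₖ = aₖpₖ₋₁ + pₖ₋₂, qₖ = aₖqₖ₋₁ + qₖ₋₂ (with p₋₁=1, p₋₂=0, q₋₁=0, q₋₂=1):
  k=0: a=2, p=2, q=1
  k=1: a=6, p=13, q=6
  k=2: a=3, p=41, q=19
  k=3: a=8, p=341, q=158
  k=4: a=1, p=382, q=177

382/177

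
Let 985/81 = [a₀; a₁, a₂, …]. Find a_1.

6

985 = 12·81 + 13   →  a_0 = 12
81 = 6·13 + 3   →  a_1 = 6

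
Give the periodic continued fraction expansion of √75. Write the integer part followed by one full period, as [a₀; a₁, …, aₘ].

a₀ = ⌊√75⌋ = 8.
With m₀=0, d₀=1 and mₖ₊₁ = dₖaₖ − mₖ, dₖ₊₁ = (n − mₖ₊₁²)/dₖ, aₖ₊₁ = ⌊(a₀+mₖ₊₁)/dₖ₊₁⌋:
  k=1: m=8, d=11, a=1
  k=2: m=3, d=6, a=1
  k=3: m=3, d=11, a=1
  k=4: m=8, d=1, a=16
d=1 and a=2a₀=16 at k=4, so the next step gives (m, d) = (8, 11) again — its k=1 value — and the period has length 4.

[8; 1, 1, 1, 16]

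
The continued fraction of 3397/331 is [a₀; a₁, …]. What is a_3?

3397 = 10·331 + 87   →  a_0 = 10
331 = 3·87 + 70   →  a_1 = 3
87 = 1·70 + 17   →  a_2 = 1
70 = 4·17 + 2   →  a_3 = 4

4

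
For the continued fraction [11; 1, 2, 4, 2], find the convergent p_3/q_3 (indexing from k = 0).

152/13

Using pₖ = aₖpₖ₋₁ + pₖ₋₂, qₖ = aₖqₖ₋₁ + qₖ₋₂ (with p₋₁=1, p₋₂=0, q₋₁=0, q₋₂=1):
  k=0: a=11, p=11, q=1
  k=1: a=1, p=12, q=1
  k=2: a=2, p=35, q=3
  k=3: a=4, p=152, q=13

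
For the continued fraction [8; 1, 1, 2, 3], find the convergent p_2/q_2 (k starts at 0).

17/2

Using pₖ = aₖpₖ₋₁ + pₖ₋₂, qₖ = aₖqₖ₋₁ + qₖ₋₂ (with p₋₁=1, p₋₂=0, q₋₁=0, q₋₂=1):
  k=0: a=8, p=8, q=1
  k=1: a=1, p=9, q=1
  k=2: a=1, p=17, q=2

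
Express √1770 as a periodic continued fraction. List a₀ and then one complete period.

[42; 14, 84]

a₀ = ⌊√1770⌋ = 42.
With m₀=0, d₀=1 and mₖ₊₁ = dₖaₖ − mₖ, dₖ₊₁ = (n − mₖ₊₁²)/dₖ, aₖ₊₁ = ⌊(a₀+mₖ₊₁)/dₖ₊₁⌋:
  k=1: m=42, d=6, a=14
  k=2: m=42, d=1, a=84
d=1 and a=2a₀=84 at k=2, so the next step gives (m, d) = (42, 6) again — its k=1 value — and the period has length 2.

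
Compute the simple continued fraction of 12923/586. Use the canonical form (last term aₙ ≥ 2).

12923 = 22*586 + 31
586 = 18*31 + 28
31 = 1*28 + 3
28 = 9*3 + 1
3 = 3*1 + 0  (stop)
So 12923/586 = [22; 18, 1, 9, 3].

[22; 18, 1, 9, 3]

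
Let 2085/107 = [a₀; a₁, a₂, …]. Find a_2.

17

2085 = 19·107 + 52   →  a_0 = 19
107 = 2·52 + 3   →  a_1 = 2
52 = 17·3 + 1   →  a_2 = 17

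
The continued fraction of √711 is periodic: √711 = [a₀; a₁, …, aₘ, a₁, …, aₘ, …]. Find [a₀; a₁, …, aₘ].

[26; 1, 1, 1, 52]

a₀ = ⌊√711⌋ = 26.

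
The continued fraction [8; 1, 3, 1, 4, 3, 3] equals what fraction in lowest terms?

2242/255

Using pₖ = aₖpₖ₋₁ + pₖ₋₂ and qₖ = aₖqₖ₋₁ + qₖ₋₂:
  k=0: a=8, p=8, q=1
  k=1: a=1, p=9, q=1
  k=2: a=3, p=35, q=4
  k=3: a=1, p=44, q=5
  k=4: a=4, p=211, q=24
  k=5: a=3, p=677, q=77
  k=6: a=3, p=2242, q=255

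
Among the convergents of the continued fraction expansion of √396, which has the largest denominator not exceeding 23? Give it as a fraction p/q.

√396 = [19; 1, 8, 1, 38, …] (period length 4).
Convergents:
  p_0/q_0 = 19/1
  p_1/q_1 = 20/1
  p_2/q_2 = 179/9
  p_3/q_3 = 199/10
  p_4/q_4 = 7741/389
q_3 = 10 ≤ 23 < 389 = q_4, so the answer is 199/10.

199/10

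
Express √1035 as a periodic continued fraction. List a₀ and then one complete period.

[32; 5, 1, 5, 64]

a₀ = ⌊√1035⌋ = 32.
With m₀=0, d₀=1 and mₖ₊₁ = dₖaₖ − mₖ, dₖ₊₁ = (n − mₖ₊₁²)/dₖ, aₖ₊₁ = ⌊(a₀+mₖ₊₁)/dₖ₊₁⌋:
  k=1: m=32, d=11, a=5
  k=2: m=23, d=46, a=1
  k=3: m=23, d=11, a=5
  k=4: m=32, d=1, a=64
d=1 and a=2a₀=64 at k=4, so the next step gives (m, d) = (32, 11) again — its k=1 value — and the period has length 4.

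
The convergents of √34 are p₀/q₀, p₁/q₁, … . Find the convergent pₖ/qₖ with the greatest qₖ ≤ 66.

379/65

√34 = [5; 1, 4, 1, 10, …] (period length 4).
Convergents:
  p_0/q_0 = 5/1
  p_1/q_1 = 6/1
  p_2/q_2 = 29/5
  p_3/q_3 = 35/6
  p_4/q_4 = 379/65
  p_5/q_5 = 414/71
q_4 = 65 ≤ 66 < 71 = q_5, so the answer is 379/65.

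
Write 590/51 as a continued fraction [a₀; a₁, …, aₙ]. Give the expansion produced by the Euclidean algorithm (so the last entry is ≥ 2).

[11; 1, 1, 3, 7]

590 = 11·51 + 29
51 = 1·29 + 22
29 = 1·22 + 7
22 = 3·7 + 1
7 = 7·1 + 0  (stop)
So 590/51 = [11; 1, 1, 3, 7].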